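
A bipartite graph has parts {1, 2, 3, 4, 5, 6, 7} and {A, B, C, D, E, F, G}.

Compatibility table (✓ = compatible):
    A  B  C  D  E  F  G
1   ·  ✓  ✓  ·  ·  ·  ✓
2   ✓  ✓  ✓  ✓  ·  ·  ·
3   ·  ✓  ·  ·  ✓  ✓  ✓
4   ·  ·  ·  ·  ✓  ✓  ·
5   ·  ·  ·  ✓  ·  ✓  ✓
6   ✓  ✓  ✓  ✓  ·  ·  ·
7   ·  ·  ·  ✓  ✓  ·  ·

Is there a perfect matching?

For example, pair 1→G, 2→A, 3→B, 4→F, 5→D, 6→C, 7→E.
Every left vertex is matched, so this is a perfect matching.

Yes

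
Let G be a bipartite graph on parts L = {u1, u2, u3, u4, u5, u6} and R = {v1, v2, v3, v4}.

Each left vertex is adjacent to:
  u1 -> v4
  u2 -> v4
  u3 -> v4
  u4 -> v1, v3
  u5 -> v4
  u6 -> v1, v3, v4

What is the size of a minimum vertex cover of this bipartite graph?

A maximum matching has 3 edges (e.g. u1–v4, u4–v3, u6–v1).
By König's theorem the minimum vertex cover has the same size. One such cover is {u4, u6, v4}.

3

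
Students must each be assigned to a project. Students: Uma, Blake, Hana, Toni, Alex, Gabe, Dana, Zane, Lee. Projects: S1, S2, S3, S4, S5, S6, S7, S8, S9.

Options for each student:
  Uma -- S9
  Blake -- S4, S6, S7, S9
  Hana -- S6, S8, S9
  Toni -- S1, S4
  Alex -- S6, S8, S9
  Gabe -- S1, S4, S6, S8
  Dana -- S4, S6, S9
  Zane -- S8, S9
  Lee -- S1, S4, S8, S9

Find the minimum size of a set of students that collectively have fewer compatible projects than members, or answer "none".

Take S = {Uma, Hana, Alex, Zane}. Its neighbourhood is {S6, S8, S9}, so |N(S)| = 3 < |S| = 4.
Every subset of size less than 4 has at least as many neighbours as members, so 4 is the minimum.

4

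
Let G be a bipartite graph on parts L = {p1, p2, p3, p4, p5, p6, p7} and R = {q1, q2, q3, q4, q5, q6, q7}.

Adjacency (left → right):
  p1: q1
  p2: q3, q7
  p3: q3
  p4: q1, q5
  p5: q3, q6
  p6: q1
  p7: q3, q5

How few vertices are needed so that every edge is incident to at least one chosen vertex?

A maximum matching has 5 edges (e.g. p1–q1, p2–q7, p3–q3, p4–q5, p5–q6).
By König's theorem the minimum vertex cover has the same size. One such cover is {p2, p5, q1, q3, q5}.

5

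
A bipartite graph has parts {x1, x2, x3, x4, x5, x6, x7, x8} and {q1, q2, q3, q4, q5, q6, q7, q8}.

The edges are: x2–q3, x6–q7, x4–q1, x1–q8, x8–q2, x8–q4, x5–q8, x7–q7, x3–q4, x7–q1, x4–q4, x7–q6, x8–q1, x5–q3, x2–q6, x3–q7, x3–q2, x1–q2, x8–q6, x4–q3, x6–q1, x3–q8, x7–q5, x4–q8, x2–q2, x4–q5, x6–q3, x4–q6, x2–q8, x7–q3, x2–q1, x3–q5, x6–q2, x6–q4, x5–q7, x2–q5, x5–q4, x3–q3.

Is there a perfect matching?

One maximum matching: x1-q2, x2-q8, x3-q5, x4-q1, x5-q3, x6-q4, x7-q7, x8-q6.
All 8 left vertices are covered.

Yes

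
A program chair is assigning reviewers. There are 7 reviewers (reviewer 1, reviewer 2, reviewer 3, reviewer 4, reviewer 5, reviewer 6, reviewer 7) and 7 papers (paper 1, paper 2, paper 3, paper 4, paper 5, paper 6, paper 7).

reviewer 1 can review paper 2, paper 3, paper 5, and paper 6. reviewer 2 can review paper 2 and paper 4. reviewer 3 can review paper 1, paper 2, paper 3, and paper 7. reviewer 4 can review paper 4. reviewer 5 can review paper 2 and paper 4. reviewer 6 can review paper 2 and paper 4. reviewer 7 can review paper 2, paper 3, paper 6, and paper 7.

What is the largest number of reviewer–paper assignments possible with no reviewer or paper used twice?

A valid assignment of size 5: reviewer 1→paper 6, reviewer 2→paper 2, reviewer 3→paper 1, reviewer 4→paper 4, reviewer 7→paper 7.
The set {reviewer 2, reviewer 4, reviewer 5, reviewer 6} has only 2 neighbours ({paper 2, paper 4}), so by Hall's theorem at most 5 of the 7 reviewers can be matched.

5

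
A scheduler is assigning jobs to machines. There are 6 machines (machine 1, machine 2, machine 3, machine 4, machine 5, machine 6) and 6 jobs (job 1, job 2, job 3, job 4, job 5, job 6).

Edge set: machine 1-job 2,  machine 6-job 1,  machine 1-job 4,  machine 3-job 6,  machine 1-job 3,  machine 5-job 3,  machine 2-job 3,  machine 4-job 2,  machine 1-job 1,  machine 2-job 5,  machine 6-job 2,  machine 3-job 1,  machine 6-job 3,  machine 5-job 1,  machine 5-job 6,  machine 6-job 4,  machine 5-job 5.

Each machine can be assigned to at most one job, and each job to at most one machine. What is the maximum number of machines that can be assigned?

One maximum matching: machine 1–job 4, machine 2–job 5, machine 3–job 6, machine 4–job 2, machine 5–job 3, machine 6–job 1.
All 6 machines are matched, so no larger matching exists.

6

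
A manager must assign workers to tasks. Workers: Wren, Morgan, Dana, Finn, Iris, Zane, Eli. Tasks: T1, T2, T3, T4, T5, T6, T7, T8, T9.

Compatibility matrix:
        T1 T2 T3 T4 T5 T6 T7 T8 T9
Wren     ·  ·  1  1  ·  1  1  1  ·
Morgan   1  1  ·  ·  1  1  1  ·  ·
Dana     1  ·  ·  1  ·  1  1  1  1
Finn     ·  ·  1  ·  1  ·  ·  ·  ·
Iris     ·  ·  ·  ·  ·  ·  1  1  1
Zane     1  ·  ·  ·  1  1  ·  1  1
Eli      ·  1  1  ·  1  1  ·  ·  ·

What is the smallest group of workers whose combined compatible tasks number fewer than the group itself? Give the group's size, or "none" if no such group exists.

none

A matching saturating every worker exists, for instance Wren→T4, Morgan→T7, Dana→T8, Finn→T3, Iris→T9, Zane→T6, Eli→T5.
By Hall's marriage theorem, this means |N(S)| ≥ |S| for every subset S, so no violating subset exists.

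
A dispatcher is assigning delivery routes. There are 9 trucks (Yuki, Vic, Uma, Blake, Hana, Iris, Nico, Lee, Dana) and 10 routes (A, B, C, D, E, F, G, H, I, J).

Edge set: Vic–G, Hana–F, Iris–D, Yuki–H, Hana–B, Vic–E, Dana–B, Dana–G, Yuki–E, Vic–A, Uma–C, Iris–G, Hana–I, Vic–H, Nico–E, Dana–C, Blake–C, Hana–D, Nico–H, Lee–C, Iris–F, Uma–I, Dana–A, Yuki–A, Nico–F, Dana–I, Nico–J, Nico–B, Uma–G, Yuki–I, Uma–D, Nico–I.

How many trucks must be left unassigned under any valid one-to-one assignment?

1

For example, pair Yuki-I, Vic-E, Uma-D, Blake-C, Hana-B, Iris-F, Nico-J, Dana-G.
The set {Blake, Lee} has only 1 neighbour ({C}), so by Hall's theorem at most 8 of the 9 trucks can be matched.
That matches 8 of the 9, leaving 1 unmatched; no matching can do better.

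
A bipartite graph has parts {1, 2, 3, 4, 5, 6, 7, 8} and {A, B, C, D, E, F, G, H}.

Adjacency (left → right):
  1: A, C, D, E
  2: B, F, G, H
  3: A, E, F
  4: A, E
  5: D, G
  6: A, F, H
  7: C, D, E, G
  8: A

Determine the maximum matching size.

8

A valid assignment of size 8: 1–D, 2–B, 3–F, 4–E, 5–G, 6–H, 7–C, 8–A.
All 8 left vertices are matched, so no larger matching exists.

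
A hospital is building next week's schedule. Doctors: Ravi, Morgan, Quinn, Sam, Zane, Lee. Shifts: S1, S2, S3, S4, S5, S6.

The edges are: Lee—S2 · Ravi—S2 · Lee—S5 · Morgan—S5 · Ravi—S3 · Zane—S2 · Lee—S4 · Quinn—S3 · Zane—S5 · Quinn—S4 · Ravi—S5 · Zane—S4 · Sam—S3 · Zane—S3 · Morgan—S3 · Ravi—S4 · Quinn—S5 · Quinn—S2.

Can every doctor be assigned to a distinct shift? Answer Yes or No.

No

The set {Ravi, Morgan, Quinn, Sam, Zane, Lee} has only 4 neighbours ({S2, S3, S4, S5}), so by Hall's theorem at most 4 of the 6 doctors can be matched.
Hence no matching covers every doctor.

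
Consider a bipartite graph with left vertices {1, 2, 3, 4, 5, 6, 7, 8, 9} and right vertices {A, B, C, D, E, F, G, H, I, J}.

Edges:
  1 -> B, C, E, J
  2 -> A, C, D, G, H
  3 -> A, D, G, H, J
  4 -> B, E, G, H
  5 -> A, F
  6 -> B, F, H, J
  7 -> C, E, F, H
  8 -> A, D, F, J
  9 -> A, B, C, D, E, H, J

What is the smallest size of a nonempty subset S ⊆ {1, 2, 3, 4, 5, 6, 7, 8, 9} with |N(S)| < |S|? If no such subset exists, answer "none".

none

A matching saturating every left vertex exists, for instance 1→C, 2→A, 3→G, 4→E, 5→F, 6→B, 7→H, 8→D, 9→J.
By Hall's marriage theorem, this means |N(S)| ≥ |S| for every subset S, so no violating subset exists.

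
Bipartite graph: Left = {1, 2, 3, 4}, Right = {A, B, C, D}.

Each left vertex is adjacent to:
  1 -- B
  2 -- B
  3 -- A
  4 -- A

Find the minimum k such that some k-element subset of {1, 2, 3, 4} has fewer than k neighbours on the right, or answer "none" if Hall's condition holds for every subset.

Take S = {1, 2}. Its neighbourhood is {B}, so |N(S)| = 1 < |S| = 2.
No single vertex violates Hall's condition since each has at least one neighbour, so 2 is the minimum.

2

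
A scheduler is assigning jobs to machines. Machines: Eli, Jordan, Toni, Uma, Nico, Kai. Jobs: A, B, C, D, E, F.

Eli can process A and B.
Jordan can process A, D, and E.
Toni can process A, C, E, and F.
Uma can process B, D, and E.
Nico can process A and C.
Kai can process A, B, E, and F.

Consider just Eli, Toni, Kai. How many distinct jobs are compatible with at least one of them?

The union of neighbours of {Eli, Toni, Kai} is {A, B, C, E, F}, which has 5 elements.
Since |N(S)| = 5 ≥ |S| = 3, Hall's condition holds for this subset.

5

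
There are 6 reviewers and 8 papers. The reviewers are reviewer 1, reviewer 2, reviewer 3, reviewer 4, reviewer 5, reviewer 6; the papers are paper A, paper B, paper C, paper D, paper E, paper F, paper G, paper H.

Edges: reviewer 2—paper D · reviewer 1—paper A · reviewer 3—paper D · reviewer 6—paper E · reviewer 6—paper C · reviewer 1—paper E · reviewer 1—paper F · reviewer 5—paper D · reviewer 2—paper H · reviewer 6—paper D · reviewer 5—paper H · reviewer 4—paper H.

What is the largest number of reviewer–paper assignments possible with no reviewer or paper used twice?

One maximum matching: reviewer 1–paper E, reviewer 2–paper H, reviewer 3–paper D, reviewer 6–paper C.
The set {reviewer 2, reviewer 3, reviewer 4, reviewer 5} has only 2 neighbours ({paper D, paper H}), so by Hall's theorem at most 4 of the 6 reviewers can be matched.

4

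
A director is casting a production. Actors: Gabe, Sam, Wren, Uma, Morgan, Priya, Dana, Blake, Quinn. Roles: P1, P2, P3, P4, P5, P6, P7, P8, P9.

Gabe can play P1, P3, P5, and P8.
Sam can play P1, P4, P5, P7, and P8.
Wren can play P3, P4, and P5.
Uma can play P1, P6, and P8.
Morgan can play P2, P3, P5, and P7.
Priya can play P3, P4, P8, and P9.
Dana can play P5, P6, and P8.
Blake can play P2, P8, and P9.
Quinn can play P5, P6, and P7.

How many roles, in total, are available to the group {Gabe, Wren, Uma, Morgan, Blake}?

9

The union of neighbours of {Gabe, Wren, Uma, Morgan, Blake} is {P1, P2, P3, P4, P5, P6, P7, P8, P9}, which has 9 elements.
Since |N(S)| = 9 ≥ |S| = 5, Hall's condition holds for this subset.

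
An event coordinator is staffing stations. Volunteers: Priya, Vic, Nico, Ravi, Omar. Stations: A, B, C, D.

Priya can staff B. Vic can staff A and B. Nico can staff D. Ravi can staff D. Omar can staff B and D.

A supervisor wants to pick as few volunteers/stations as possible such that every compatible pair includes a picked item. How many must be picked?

The 3 edges Priya–B, Vic–A, Nico–D form a matching, so any vertex cover needs at least 3 vertices (one per matched edge).
Conversely {Vic, B, D} meets every edge and has exactly 3 vertices, so 3 is optimal.

3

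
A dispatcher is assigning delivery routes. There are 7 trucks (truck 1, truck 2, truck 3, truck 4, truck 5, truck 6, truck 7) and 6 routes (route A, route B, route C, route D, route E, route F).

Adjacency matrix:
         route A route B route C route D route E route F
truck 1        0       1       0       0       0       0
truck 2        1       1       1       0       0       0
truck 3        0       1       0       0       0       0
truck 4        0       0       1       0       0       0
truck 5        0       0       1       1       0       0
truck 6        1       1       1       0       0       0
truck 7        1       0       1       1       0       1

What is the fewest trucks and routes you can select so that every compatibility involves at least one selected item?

5

{truck 5, truck 7, route A, route B, route C} is a vertex cover of size 5: every edge has an endpoint in this set.
No smaller cover exists because truck 1–route B, truck 2–route A, truck 4–route C, truck 5–route D, truck 7–route F is a matching of size 5, and a cover must include an endpoint of each of these disjoint edges (König's theorem).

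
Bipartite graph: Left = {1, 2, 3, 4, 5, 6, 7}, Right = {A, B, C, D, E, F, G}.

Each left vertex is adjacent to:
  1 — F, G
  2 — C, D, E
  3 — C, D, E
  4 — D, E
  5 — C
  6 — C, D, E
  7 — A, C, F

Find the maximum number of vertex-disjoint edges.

5

One maximum matching: 1-G, 2-D, 3-C, 4-E, 7-F.
The set {2, 3, 4, 5, 6} has only 3 neighbours ({C, D, E}), so by Hall's theorem at most 5 of the 7 left vertices can be matched.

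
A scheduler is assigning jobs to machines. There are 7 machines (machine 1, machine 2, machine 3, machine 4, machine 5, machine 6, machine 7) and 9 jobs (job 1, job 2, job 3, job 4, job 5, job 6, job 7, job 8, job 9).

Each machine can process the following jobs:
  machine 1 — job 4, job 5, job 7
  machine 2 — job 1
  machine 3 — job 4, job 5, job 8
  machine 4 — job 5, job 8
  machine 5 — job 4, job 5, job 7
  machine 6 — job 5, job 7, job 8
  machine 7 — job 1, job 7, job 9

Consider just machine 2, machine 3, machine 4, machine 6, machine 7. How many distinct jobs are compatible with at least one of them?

The union of neighbours of {machine 2, machine 3, machine 4, machine 6, machine 7} is {job 1, job 4, job 5, job 7, job 8, job 9}, which has 6 elements.
Since |N(S)| = 6 ≥ |S| = 5, Hall's condition holds for this subset.

6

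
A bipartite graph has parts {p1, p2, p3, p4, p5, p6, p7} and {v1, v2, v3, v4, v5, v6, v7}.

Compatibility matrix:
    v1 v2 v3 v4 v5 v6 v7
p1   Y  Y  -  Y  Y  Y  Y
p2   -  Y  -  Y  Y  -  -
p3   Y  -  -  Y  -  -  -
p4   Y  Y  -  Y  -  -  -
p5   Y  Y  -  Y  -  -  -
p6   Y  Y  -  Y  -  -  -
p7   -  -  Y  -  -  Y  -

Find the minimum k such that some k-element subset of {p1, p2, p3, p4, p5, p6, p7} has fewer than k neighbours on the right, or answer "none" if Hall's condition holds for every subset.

4

Take S = {p3, p4, p5, p6}. Its neighbourhood is {v1, v2, v4}, so |N(S)| = 3 < |S| = 4.
Every subset of size less than 4 has at least as many neighbours as members, so 4 is the minimum.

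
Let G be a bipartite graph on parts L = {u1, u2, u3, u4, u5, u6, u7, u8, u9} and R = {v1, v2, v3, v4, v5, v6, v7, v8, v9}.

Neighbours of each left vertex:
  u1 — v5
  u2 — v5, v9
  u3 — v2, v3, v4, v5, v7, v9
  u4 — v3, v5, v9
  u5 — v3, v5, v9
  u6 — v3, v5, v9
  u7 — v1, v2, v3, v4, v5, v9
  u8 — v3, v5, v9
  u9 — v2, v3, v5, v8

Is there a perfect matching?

No

The set {u1, u2, u4, u5, u6, u8} has only 3 neighbours ({v3, v5, v9}), so by Hall's theorem at most 6 of the 9 left vertices can be matched.
Hence no matching covers every left vertex.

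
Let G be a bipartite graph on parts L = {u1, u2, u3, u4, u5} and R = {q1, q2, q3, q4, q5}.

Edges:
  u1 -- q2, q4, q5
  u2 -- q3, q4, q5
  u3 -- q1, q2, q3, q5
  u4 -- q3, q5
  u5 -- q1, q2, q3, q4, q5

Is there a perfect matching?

Yes

For example, pair u1→q2, u2→q5, u3→q1, u4→q3, u5→q4.
All 5 left vertices are covered.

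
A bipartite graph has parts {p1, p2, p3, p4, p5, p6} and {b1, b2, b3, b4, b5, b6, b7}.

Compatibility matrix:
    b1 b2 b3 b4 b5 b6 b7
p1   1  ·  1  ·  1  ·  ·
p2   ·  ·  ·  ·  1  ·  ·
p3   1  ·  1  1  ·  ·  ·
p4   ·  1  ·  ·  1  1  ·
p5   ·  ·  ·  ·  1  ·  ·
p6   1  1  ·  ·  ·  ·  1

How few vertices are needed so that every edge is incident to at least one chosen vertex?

5

The 5 edges p1–b1, p2–b5, p3–b3, p4–b6, p6–b7 form a matching, so any vertex cover needs at least 5 vertices (one per matched edge).
Conversely {p1, p3, p4, p6, b5} meets every edge and has exactly 5 vertices, so 5 is optimal.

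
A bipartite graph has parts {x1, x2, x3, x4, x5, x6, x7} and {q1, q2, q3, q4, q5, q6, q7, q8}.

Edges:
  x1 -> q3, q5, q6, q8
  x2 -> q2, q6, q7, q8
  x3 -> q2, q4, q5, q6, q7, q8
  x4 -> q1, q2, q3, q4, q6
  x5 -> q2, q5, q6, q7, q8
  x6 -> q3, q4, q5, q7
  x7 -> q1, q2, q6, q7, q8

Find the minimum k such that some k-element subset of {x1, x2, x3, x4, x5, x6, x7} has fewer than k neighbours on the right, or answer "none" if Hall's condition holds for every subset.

none

A matching saturating every left vertex exists, for instance x1→q3, x2→q2, x3→q5, x4→q4, x5→q8, x6→q7, x7→q6.
By Hall's marriage theorem, this means |N(S)| ≥ |S| for every subset S, so no violating subset exists.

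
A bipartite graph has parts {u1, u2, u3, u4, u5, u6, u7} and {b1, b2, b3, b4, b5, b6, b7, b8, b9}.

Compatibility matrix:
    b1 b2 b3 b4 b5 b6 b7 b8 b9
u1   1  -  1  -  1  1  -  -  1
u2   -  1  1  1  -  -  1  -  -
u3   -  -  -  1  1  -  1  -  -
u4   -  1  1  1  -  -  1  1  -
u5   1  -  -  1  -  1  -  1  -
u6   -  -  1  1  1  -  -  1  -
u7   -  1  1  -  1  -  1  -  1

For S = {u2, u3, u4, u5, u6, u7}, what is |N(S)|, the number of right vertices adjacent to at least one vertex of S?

The union of neighbours of {u2, u3, u4, u5, u6, u7} is {b1, b2, b3, b4, b5, b6, b7, b8, b9}, which has 9 elements.
Since |N(S)| = 9 ≥ |S| = 6, Hall's condition holds for this subset.

9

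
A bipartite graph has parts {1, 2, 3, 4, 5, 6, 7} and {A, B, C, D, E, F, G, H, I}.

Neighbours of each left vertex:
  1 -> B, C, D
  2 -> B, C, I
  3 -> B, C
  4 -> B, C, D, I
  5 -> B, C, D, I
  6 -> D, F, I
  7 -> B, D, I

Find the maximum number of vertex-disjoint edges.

5

One maximum matching: 1-D, 2-I, 3-C, 4-B, 6-F.
The set {1, 2, 3, 4, 5, 7} has only 4 neighbours ({B, C, D, I}), so by Hall's theorem at most 5 of the 7 left vertices can be matched.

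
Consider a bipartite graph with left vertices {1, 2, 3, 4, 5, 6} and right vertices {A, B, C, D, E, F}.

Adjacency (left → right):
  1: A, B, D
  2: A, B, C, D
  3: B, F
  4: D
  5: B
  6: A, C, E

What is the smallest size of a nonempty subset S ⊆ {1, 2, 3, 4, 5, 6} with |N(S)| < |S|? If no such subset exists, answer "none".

none

A matching saturating every left vertex exists, for instance 1→A, 2→C, 3→F, 4→D, 5→B, 6→E.
By Hall's marriage theorem, this means |N(S)| ≥ |S| for every subset S, so no violating subset exists.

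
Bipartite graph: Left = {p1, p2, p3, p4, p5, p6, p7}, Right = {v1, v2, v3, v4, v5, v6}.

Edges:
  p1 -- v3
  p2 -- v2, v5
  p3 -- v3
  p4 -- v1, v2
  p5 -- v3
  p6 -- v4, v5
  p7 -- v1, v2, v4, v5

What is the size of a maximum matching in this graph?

5

For example, pair p1→v3, p2→v5, p4→v1, p6→v4, p7→v2.
The set {p1, p3, p5} has only 1 neighbour ({v3}), so by Hall's theorem at most 5 of the 7 left vertices can be matched.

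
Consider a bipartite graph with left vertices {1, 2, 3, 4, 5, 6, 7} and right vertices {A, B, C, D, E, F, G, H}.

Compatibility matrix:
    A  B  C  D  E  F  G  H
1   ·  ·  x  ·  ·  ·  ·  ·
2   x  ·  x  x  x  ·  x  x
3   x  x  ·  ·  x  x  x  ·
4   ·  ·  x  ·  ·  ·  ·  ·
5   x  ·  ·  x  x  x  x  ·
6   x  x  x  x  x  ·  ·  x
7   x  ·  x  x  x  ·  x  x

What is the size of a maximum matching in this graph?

6

For example, pair 1→C, 2→H, 3→A, 5→F, 6→E, 7→G.
The set {1, 4} has only 1 neighbour ({C}), so by Hall's theorem at most 6 of the 7 left vertices can be matched.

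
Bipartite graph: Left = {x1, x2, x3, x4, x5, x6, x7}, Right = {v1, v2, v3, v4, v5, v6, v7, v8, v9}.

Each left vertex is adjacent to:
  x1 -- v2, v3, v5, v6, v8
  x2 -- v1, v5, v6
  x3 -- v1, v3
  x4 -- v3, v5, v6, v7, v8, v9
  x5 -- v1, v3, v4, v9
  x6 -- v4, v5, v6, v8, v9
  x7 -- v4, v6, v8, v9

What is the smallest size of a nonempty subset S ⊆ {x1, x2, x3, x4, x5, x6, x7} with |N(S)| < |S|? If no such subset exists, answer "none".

none

A matching saturating every left vertex exists, for instance x1→v2, x2→v1, x3→v3, x4→v9, x5→v4, x6→v5, x7→v6.
By Hall's marriage theorem, this means |N(S)| ≥ |S| for every subset S, so no violating subset exists.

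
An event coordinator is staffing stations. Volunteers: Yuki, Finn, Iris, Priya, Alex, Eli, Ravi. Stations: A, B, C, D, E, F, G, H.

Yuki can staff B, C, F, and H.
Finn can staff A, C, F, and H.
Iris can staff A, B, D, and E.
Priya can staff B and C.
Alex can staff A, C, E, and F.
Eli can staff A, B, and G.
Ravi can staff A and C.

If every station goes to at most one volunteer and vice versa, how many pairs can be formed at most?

7

One maximum matching: Yuki–H, Finn–A, Iris–E, Priya–B, Alex–F, Eli–G, Ravi–C.
This saturates every volunteer, so 7 is the maximum.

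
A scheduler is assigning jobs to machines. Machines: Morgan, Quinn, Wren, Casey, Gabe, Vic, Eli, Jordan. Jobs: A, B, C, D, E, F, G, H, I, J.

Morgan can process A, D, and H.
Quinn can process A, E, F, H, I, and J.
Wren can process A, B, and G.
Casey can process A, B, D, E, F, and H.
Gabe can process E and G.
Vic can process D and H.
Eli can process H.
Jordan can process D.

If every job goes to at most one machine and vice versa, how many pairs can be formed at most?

7

A valid assignment of size 7: Morgan-A, Quinn-J, Wren-B, Casey-E, Gabe-G, Vic-D, Eli-H.
The set {Vic, Eli, Jordan} has only 2 neighbours ({D, H}), so by Hall's theorem at most 7 of the 8 machines can be matched.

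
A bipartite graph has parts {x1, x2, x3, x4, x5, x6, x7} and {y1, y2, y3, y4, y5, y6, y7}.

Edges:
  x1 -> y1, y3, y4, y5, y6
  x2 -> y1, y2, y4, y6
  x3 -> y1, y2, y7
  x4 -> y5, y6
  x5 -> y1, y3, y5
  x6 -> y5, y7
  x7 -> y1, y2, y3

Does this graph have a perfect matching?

One maximum matching: x1→y4, x2→y2, x3→y7, x4→y6, x5→y1, x6→y5, x7→y3.
All 7 left vertices are covered.

Yes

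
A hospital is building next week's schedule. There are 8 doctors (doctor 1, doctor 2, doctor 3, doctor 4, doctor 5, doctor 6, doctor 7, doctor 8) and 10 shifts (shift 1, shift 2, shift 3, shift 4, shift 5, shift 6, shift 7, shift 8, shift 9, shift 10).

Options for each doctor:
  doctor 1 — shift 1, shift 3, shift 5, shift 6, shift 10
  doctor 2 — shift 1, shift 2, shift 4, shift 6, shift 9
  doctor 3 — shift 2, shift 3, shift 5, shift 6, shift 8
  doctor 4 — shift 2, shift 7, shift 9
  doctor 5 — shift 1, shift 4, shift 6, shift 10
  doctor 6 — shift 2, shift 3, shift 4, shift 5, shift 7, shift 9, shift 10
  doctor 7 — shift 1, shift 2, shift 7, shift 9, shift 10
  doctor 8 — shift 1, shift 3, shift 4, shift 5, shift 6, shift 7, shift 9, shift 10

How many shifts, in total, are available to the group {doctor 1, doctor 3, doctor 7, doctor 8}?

10

The union of neighbours of {doctor 1, doctor 3, doctor 7, doctor 8} is {shift 1, shift 2, shift 3, shift 4, shift 5, shift 6, shift 7, shift 8, shift 9, shift 10}, which has 10 elements.
Since |N(S)| = 10 ≥ |S| = 4, Hall's condition holds for this subset.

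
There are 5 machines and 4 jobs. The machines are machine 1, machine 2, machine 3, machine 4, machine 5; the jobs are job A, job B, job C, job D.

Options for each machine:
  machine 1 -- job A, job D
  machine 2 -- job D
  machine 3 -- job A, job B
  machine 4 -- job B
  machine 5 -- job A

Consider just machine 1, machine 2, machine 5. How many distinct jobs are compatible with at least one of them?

The union of neighbours of {machine 1, machine 2, machine 5} is {job A, job D}, which has 2 elements.
Since |N(S)| = 2 < |S| = 3, Hall's condition fails for this subset.

2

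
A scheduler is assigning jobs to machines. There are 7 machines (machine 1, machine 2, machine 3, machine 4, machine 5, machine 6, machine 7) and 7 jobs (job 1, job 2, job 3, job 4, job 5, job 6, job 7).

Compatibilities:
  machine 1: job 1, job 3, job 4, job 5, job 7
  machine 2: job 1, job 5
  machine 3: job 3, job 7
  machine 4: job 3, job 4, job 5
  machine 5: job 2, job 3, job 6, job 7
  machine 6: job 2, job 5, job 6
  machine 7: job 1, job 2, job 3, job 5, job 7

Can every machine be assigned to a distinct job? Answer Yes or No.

Yes

A valid assignment of size 7: machine 1→job 7, machine 2→job 1, machine 3→job 3, machine 4→job 4, machine 5→job 6, machine 6→job 2, machine 7→job 5.
All 7 machines are covered.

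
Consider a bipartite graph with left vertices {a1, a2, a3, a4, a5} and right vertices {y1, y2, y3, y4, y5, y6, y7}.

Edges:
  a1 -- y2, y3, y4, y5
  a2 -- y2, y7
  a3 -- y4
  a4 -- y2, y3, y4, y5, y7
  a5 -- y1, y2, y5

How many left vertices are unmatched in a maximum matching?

A valid assignment of size 5: a1→y3, a2→y2, a3→y4, a4→y7, a5→y1.
All 5 left vertices are matched, so no larger matching exists.
That matches 5 of the 5, leaving 0 unmatched; no matching can do better.

0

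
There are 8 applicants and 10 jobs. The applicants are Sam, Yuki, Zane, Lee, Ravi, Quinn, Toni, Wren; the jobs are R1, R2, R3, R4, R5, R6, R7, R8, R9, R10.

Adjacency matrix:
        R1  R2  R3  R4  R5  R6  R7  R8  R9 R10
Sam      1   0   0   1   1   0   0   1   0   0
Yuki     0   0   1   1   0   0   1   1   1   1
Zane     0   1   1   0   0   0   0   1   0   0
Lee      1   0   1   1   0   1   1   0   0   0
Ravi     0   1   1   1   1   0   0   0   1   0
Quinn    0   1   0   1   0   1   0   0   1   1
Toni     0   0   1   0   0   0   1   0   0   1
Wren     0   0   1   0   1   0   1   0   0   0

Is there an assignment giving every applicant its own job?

A valid assignment of size 8: Sam-R8, Yuki-R4, Zane-R2, Lee-R6, Ravi-R3, Quinn-R9, Toni-R10, Wren-R7.
Every applicant is matched, so this matching saturates all of them.

Yes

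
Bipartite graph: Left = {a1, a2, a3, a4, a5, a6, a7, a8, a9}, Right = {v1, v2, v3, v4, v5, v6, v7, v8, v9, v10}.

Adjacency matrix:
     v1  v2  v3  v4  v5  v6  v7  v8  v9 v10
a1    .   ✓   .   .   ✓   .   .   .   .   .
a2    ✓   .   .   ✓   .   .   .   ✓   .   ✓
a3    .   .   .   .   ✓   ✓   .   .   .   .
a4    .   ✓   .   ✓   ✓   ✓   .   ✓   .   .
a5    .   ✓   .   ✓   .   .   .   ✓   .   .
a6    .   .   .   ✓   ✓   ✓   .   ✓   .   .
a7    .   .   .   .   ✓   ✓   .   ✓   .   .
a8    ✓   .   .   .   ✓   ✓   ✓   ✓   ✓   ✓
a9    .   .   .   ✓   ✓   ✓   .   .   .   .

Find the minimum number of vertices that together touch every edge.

7

{a2, a8, v2, v4, v5, v6, v8} is a vertex cover of size 7: every edge has an endpoint in this set.
No smaller cover exists because a1–v2, a2–v1, a3–v5, a4–v8, a5–v4, a6–v6, a8–v10 is a matching of size 7, and a cover must include an endpoint of each of these disjoint edges (König's theorem).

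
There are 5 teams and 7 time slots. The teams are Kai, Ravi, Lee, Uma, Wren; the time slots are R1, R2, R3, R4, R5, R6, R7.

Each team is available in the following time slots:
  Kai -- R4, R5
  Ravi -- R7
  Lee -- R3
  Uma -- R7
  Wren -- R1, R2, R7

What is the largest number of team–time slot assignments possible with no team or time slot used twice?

For example, pair Kai-R4, Ravi-R7, Lee-R3, Wren-R2.
The set {Ravi, Uma} has only 1 neighbour ({R7}), so by Hall's theorem at most 4 of the 5 teams can be matched.

4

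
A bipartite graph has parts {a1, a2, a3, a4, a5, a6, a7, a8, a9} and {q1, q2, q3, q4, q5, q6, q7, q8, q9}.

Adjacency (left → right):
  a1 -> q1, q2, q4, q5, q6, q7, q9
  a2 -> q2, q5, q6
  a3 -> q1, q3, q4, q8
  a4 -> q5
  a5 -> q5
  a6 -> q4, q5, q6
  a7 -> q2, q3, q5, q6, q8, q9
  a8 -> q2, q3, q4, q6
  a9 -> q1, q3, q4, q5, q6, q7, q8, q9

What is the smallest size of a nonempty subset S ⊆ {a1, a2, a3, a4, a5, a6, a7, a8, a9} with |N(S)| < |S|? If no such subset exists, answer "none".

2

Take S = {a4, a5}. Its neighbourhood is {q5}, so |N(S)| = 1 < |S| = 2.
No single vertex violates Hall's condition since each has at least one neighbour, so 2 is the minimum.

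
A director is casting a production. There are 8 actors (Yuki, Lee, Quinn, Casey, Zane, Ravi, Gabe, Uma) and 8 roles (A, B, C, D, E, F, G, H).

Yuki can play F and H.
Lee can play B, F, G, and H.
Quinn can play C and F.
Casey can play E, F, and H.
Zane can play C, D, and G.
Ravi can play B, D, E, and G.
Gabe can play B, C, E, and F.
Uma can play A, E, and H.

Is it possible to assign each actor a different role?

Yes

One maximum matching: Yuki-F, Lee-G, Quinn-C, Casey-H, Zane-D, Ravi-E, Gabe-B, Uma-A.
Every actor is matched, so this is a perfect matching.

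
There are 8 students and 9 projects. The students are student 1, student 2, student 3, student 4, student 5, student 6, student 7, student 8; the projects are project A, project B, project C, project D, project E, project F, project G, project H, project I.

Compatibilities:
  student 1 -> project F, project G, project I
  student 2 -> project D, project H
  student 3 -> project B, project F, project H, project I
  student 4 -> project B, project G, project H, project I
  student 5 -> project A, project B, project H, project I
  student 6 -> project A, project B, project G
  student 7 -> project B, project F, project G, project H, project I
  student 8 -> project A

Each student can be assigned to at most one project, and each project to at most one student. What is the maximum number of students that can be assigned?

7

A valid assignment of size 7: student 1→project F, student 2→project D, student 3→project H, student 4→project I, student 5→project A, student 6→project B, student 7→project G.
The set {student 1, student 3, student 4, student 5, student 6, student 7, student 8} has only 6 neighbours ({project A, project B, project F, project G, project H, project I}), so by Hall's theorem at most 7 of the 8 students can be matched.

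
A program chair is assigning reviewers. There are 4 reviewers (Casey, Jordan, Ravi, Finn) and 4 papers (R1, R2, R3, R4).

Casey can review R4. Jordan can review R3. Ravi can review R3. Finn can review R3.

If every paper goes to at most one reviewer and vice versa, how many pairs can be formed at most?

One maximum matching: Casey→R4, Jordan→R3.
The set {Jordan, Ravi, Finn} has only 1 neighbour ({R3}), so by Hall's theorem at most 2 of the 4 reviewers can be matched.

2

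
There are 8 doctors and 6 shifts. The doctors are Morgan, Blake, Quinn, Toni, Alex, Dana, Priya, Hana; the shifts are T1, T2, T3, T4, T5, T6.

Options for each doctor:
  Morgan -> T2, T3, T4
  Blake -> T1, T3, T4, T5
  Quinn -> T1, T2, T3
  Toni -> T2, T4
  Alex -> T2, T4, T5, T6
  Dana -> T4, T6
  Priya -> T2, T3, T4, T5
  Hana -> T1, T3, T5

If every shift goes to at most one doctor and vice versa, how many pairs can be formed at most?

6

A valid assignment of size 6: Morgan–T3, Blake–T4, Quinn–T1, Toni–T2, Alex–T5, Dana–T6.
The set {Morgan, Blake, Quinn, Toni, Alex, Dana, Priya, Hana} has only 6 neighbours ({T1, T2, T3, T4, T5, T6}), so by Hall's theorem at most 6 of the 8 doctors can be matched.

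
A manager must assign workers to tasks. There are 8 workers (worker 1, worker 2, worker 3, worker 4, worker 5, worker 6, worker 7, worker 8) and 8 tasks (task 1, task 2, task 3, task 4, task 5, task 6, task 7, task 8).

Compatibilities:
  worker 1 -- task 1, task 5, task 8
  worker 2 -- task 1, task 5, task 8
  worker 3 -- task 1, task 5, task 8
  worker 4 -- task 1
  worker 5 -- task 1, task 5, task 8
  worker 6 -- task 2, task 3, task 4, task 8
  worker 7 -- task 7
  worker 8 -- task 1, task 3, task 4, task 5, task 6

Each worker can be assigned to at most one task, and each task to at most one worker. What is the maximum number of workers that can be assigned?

6

One maximum matching: worker 1-task 5, worker 2-task 1, worker 3-task 8, worker 6-task 2, worker 7-task 7, worker 8-task 4.
The set {worker 1, worker 2, worker 3, worker 4, worker 5} has only 3 neighbours ({task 1, task 5, task 8}), so by Hall's theorem at most 6 of the 8 workers can be matched.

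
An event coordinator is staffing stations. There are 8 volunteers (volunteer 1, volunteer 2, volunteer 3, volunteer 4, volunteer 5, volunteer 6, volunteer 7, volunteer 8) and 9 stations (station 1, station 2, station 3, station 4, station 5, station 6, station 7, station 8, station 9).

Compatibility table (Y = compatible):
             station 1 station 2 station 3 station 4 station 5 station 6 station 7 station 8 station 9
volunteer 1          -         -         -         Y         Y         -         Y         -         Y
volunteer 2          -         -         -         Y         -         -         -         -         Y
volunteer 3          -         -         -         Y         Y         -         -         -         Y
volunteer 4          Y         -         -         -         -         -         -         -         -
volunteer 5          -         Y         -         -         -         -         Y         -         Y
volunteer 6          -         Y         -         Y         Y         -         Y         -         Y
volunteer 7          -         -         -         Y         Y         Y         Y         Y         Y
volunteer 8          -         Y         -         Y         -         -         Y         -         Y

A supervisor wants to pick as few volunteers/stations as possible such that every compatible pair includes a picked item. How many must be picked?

The 7 edges volunteer 1–station 4, volunteer 2–station 9, volunteer 3–station 5, volunteer 4–station 1, volunteer 5–station 2, volunteer 6–station 7, volunteer 7–station 8 form a matching, so any vertex cover needs at least 7 vertices (one per matched edge).
Conversely {volunteer 4, volunteer 7, station 2, station 4, station 5, station 7, station 9} meets every edge and has exactly 7 vertices, so 7 is optimal.

7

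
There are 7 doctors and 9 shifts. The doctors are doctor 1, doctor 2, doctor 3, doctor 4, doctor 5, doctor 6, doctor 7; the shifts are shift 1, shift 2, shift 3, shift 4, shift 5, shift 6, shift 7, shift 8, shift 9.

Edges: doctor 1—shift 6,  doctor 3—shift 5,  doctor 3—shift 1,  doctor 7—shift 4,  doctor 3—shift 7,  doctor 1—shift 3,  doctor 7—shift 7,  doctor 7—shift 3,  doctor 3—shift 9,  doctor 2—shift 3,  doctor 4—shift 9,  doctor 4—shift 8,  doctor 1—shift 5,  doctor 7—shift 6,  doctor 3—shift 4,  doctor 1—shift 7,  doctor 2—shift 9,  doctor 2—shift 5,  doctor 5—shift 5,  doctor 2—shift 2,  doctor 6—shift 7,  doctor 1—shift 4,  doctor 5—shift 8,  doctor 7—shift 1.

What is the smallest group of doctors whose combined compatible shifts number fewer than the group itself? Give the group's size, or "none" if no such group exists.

A matching saturating every doctor exists, for instance doctor 1→shift 5, doctor 2→shift 3, doctor 3→shift 4, doctor 4→shift 9, doctor 5→shift 8, doctor 6→shift 7, doctor 7→shift 6.
By Hall's marriage theorem, this means |N(S)| ≥ |S| for every subset S, so no violating subset exists.

none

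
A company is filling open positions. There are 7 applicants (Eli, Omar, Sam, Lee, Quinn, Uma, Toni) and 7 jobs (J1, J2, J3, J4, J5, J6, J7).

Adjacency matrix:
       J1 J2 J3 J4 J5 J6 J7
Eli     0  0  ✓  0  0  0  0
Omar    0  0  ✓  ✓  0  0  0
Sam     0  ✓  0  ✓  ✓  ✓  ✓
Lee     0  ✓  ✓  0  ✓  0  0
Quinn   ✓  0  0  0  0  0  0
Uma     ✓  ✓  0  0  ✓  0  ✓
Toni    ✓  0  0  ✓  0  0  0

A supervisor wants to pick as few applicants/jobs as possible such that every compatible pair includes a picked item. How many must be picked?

6

The 6 edges Eli–J3, Omar–J4, Sam–J6, Lee–J5, Quinn–J1, Uma–J7 form a matching, so any vertex cover needs at least 6 vertices (one per matched edge).
Conversely {Sam, Lee, Uma, J1, J3, J4} meets every edge and has exactly 6 vertices, so 6 is optimal.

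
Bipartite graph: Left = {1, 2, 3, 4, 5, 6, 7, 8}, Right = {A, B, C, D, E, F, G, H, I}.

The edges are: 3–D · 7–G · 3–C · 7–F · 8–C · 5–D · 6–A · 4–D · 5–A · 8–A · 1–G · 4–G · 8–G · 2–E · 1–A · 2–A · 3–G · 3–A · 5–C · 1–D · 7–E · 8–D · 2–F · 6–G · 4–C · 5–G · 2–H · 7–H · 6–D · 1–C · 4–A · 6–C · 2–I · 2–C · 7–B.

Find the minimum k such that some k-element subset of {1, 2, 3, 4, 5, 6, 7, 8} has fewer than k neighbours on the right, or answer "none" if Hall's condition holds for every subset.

5

Take S = {1, 3, 4, 5, 6}. Its neighbourhood is {A, C, D, G}, so |N(S)| = 4 < |S| = 5.
Every subset of size less than 5 has at least as many neighbours as members, so 5 is the minimum.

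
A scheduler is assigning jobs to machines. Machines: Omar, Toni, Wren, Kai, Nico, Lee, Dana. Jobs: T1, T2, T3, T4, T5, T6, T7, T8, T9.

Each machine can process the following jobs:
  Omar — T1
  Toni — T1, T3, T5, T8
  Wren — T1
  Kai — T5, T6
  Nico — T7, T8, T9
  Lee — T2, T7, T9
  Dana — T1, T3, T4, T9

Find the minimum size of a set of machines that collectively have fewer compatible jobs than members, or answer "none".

Take S = {Omar, Wren}. Its neighbourhood is {T1}, so |N(S)| = 1 < |S| = 2.
No single vertex violates Hall's condition since each has at least one neighbour, so 2 is the minimum.

2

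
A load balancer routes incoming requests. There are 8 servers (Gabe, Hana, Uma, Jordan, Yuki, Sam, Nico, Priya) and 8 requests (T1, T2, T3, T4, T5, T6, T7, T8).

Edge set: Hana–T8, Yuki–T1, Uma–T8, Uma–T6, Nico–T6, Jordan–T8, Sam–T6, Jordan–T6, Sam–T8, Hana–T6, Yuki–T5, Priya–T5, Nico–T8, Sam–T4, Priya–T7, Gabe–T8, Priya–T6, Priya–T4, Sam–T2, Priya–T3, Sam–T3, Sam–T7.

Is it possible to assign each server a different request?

The set {Gabe, Hana, Uma, Jordan, Nico} has only 2 neighbours ({T6, T8}), so by Hall's theorem at most 5 of the 8 servers can be matched.
Hence no matching covers every server.

No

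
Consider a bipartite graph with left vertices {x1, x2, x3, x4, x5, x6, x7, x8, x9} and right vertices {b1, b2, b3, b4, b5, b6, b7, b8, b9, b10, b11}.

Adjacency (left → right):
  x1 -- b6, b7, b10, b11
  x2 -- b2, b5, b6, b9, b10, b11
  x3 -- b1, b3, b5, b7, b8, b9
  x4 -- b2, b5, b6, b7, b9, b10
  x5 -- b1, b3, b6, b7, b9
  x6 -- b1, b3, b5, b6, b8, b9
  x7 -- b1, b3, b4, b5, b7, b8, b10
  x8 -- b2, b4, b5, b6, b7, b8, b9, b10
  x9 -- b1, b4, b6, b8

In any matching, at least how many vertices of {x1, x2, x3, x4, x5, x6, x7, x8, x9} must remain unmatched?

0

For example, pair x1-b11, x2-b2, x3-b3, x4-b10, x5-b6, x6-b1, x7-b7, x8-b5, x9-b8.
This saturates every left vertex, so 9 is the maximum.
That matches 9 of the 9, leaving 0 unmatched; no matching can do better.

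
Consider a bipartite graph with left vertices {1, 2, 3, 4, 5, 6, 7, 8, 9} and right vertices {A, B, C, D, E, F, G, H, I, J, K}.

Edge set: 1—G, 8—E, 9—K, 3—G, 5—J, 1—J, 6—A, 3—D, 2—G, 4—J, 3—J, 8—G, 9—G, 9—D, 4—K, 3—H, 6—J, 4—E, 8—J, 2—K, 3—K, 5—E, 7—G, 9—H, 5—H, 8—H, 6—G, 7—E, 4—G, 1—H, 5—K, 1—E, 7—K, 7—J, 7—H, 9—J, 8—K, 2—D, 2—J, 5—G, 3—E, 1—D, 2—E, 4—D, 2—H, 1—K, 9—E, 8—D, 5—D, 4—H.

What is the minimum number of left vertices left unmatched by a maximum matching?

For example, pair 1–D, 2–H, 3–E, 4–K, 5–G, 6–A, 7–J.
The set {1, 2, 3, 4, 5, 7, 8, 9} has only 6 neighbours ({D, E, G, H, J, K}), so by Hall's theorem at most 7 of the 9 left vertices can be matched.
That matches 7 of the 9, leaving 2 unmatched; no matching can do better.

2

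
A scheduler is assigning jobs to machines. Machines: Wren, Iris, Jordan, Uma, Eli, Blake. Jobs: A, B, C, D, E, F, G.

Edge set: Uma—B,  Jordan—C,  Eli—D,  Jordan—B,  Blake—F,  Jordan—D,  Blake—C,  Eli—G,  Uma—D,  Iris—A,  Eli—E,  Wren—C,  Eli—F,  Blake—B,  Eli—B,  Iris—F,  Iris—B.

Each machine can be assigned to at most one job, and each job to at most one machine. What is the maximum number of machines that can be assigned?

A valid assignment of size 6: Wren–C, Iris–A, Jordan–D, Uma–B, Eli–G, Blake–F.
All 6 machines are matched, so no larger matching exists.

6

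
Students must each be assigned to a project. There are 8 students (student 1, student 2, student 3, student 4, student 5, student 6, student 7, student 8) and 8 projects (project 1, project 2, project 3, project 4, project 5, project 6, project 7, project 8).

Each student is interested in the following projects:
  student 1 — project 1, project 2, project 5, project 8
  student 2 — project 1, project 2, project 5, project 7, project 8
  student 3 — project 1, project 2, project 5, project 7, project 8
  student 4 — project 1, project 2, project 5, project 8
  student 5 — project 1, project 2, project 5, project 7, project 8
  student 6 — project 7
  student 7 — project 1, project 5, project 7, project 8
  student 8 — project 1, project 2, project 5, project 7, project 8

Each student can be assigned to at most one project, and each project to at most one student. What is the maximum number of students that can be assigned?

5

For example, pair student 1→project 5, student 2→project 8, student 3→project 2, student 4→project 1, student 5→project 7.
The set {student 1, student 2, student 3, student 4, student 5, student 6, student 7, student 8} has only 5 neighbours ({project 1, project 2, project 5, project 7, project 8}), so by Hall's theorem at most 5 of the 8 students can be matched.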